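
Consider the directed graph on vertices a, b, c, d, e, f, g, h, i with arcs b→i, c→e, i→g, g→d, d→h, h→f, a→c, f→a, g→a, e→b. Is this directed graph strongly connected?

From a we can reach every vertex (a, b, c, d, e, f, g, h, i), and every vertex can reach a (a, b, c, d, e, f, g, h, i). So the whole graph is one strongly connected component.

Yes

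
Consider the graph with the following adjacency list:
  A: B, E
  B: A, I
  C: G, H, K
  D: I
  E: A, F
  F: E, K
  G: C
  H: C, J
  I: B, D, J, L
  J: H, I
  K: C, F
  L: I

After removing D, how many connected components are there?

1

With D gone, the remaining components are: {A, B, C, E, F, G, H, I, J, K, L}.
That is 1 component.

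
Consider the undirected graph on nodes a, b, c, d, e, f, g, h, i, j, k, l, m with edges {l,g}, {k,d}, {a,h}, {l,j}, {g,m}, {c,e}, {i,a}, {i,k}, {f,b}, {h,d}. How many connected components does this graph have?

4

Starting from c we can reach c, e. That is one component of size 2.
Starting from b we can reach b, f. That is one component of size 2.
Starting from g we can reach g, j, l, m. That is one component of size 4.
Starting from a we can reach a, d, h, i, k. That is one component of size 5.
Total: 4 components.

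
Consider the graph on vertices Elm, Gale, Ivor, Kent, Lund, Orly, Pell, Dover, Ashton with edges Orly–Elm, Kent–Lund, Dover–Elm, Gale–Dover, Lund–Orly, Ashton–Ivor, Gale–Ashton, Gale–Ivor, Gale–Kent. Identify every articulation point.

Removing Gale increases the component count from 2 to 3, so Gale is a cut vertex.
By contrast removing Orly leaves 2 components; it is not a cut vertex. No other vertex is a cut vertex either.

Gale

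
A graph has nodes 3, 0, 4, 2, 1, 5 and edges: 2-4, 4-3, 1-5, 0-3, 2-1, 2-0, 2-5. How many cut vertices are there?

Removing 2 increases the component count from 1 to 2, so 2 is a cut vertex.
By contrast removing 3 leaves 1 component; it is not a cut vertex. No other vertex is a cut vertex either.

1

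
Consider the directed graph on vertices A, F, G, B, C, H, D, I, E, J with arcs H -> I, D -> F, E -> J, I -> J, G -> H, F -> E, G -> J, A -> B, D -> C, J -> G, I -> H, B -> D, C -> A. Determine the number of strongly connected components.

4

{A, B, C, D} are all mutually reachable — one SCC of size 4.
{G, H, I, J} are all mutually reachable — one SCC of size 4.
{F} is an SCC by itself.
{E} is an SCC by itself.
That gives 4 strongly connected components.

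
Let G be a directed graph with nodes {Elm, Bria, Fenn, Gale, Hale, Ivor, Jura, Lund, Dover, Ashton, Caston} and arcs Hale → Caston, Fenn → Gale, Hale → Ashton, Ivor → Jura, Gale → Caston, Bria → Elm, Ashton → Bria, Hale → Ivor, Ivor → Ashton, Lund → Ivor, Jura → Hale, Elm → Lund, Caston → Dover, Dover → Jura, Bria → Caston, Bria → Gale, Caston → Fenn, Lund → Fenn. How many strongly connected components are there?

1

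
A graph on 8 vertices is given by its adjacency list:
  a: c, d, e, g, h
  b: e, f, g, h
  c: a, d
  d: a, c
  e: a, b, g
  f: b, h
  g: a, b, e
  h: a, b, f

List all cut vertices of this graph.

a

Removing a increases the component count from 1 to 2, so a is a cut vertex.
By contrast removing d leaves 1 component; it is not a cut vertex. No other vertex is a cut vertex either.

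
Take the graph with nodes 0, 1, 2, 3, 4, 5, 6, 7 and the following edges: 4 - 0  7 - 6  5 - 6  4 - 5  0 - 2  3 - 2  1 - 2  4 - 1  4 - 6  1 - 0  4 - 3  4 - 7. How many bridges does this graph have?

0

The edges on the cycle 4-1-0-4 are not bridges since each lies on that cycle.
Every edge lies on some cycle, so there are no bridges.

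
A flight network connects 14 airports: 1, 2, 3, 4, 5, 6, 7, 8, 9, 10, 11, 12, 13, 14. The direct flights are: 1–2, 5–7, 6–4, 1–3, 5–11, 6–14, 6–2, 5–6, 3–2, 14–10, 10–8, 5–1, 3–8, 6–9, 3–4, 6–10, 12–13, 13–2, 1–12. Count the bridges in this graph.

The edges on the cycle 5-6-14-10-8-3-1-5 are not bridges since each lies on that cycle.
But removing 7–5 disconnects 7 from 5; removing 6–9 disconnects 6 from 9; removing 11–5 disconnects 11 from 5 — these are bridges.
That makes 3 bridges.

3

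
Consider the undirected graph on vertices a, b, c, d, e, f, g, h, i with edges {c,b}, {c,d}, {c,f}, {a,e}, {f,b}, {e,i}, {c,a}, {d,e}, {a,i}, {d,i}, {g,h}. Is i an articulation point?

No

Deleting i leaves 2 components (was 2), so i is not a cut vertex.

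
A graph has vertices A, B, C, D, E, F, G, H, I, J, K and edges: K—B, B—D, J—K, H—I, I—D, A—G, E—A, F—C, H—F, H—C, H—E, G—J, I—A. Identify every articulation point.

H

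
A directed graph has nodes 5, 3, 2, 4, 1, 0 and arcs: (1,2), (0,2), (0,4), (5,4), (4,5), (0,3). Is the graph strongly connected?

No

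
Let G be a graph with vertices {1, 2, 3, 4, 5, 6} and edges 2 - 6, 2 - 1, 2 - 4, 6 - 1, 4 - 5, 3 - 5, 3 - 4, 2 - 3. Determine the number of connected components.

1

Starting from 1 we can reach 1, 2, 3, 4, 5, 6. That is one component of size 6.
Total: 1 component.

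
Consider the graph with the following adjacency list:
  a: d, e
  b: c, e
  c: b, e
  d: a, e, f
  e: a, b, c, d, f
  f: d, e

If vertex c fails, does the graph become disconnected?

No

Deleting c leaves 1 component (was 1) (its neighbors b, e remain connected to each other), so c is not a cut vertex.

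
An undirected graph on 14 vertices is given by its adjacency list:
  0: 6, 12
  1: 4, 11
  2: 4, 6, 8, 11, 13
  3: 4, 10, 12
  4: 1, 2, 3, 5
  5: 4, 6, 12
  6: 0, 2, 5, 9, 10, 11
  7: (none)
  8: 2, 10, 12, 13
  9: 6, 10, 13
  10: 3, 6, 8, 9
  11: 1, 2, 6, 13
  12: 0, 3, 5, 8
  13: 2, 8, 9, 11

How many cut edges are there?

0

The edges on the cycle 3-12-0-6-10-3 are not bridges since each lies on that cycle.
Every edge lies on some cycle, so there are no bridges.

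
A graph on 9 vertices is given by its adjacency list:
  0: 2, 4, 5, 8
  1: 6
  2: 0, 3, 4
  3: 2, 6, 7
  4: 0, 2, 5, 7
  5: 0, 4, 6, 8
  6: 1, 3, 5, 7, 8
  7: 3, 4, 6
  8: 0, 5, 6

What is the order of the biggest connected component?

9

Starting from 0 we can reach 0, 1, 2, 3, 4, 5, 6, 7, 8. That is one component of size 9.
The largest has 9 vertices.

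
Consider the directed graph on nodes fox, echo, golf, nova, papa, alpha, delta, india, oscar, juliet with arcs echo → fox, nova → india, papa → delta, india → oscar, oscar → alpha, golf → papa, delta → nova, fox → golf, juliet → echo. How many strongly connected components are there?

{india} is an SCC by itself.
{alpha} is an SCC by itself.
{juliet} is an SCC by itself.
{delta} is an SCC by itself.
{echo} is an SCC by itself.
(and 5 more singleton SCCs)
That gives 10 strongly connected components.

10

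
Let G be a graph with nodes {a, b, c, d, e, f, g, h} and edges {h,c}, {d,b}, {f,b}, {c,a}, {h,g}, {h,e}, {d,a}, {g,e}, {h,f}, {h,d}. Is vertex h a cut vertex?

Deleting h raises the number of components from 1 to 2, so h is a cut vertex.

Yes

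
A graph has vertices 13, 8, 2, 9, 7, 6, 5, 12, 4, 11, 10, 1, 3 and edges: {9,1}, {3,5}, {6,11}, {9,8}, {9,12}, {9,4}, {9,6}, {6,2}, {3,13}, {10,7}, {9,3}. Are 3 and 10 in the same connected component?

No

The component containing 3 is {1, 2, 3, 4, 5, 6, 8, 9, 11, 12, 13}, and 10 is not in it.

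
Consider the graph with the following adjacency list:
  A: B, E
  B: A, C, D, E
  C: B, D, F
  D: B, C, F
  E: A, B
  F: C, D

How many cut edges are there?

The edges on the cycle B-A-E-B are not bridges since each lies on that cycle.
Every edge lies on some cycle, so there are no bridges.

0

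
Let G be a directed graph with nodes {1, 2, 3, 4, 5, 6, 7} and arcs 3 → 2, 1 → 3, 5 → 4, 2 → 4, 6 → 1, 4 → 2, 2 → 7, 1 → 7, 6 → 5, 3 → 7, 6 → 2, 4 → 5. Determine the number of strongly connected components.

5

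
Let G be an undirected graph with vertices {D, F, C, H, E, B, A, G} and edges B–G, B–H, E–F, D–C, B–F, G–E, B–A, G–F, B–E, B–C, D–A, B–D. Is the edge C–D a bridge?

No

After removing C–D, the path C-B-D still connects them, so the edge is not a bridge.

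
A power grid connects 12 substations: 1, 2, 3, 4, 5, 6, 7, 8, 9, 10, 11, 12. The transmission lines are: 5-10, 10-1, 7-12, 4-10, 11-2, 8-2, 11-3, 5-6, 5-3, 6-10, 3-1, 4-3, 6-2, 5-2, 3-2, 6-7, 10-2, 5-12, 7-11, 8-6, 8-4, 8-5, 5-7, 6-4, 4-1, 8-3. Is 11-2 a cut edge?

No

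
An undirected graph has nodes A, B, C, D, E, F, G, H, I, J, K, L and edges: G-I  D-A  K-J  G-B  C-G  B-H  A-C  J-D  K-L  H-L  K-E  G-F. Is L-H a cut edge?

After removing L-H, the path L-K-J-D-A-C-G-B-H still connects them, so the edge is not a bridge.

No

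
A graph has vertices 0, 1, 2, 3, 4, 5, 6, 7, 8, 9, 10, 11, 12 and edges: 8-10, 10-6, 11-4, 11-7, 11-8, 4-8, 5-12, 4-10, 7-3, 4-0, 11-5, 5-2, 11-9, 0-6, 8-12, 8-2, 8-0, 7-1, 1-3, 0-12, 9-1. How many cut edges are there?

The edges on the cycle 4-10-6-0-4 are not bridges since each lies on that cycle.
Every edge lies on some cycle, so there are no bridges.

0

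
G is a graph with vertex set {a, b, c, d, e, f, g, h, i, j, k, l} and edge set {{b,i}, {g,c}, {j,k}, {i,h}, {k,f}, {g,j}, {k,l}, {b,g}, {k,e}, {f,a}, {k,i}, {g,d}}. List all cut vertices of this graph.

f, g, i, k

Removing f increases the component count from 1 to 2, so f is a cut vertex.
Removing g increases the component count from 1 to 3, so g is a cut vertex.
Removing i increases the component count from 1 to 2, so i is a cut vertex.
Likewise k is a cut vertex.
By contrast removing a leaves 1 component; it is not a cut vertex. No other vertex is a cut vertex either.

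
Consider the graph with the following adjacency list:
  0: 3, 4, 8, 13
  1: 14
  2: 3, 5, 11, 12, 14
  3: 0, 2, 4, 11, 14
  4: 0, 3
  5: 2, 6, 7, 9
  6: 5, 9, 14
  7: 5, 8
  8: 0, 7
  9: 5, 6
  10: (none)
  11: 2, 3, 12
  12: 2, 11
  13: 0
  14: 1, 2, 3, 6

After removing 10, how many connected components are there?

1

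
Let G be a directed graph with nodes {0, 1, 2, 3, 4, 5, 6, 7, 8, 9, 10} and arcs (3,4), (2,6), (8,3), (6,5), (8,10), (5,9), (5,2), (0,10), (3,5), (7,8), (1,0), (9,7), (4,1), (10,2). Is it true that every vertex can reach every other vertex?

Yes

From 9 we can reach every vertex (0, 1, 2, 3, 4, 5, 6, 7, 8, 9, 10), and every vertex can reach 9 (0, 1, 2, 3, 4, 5, 6, 7, 8, 9, 10). So the whole graph is one strongly connected component.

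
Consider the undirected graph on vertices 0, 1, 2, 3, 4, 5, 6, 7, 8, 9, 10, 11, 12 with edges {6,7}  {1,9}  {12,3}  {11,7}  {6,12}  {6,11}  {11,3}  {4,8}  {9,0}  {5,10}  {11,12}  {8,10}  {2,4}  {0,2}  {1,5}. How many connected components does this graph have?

2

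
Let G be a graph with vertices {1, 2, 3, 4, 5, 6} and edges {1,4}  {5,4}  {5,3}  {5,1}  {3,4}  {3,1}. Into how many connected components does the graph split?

2 is isolated — a component by itself.
6 is isolated — a component by itself.
Starting from 1 we can reach 1, 3, 4, 5. That is one component of size 4.
Total: 3 components.

3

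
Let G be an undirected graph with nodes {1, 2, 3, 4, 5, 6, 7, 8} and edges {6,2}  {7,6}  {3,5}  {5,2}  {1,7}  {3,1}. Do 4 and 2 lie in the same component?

No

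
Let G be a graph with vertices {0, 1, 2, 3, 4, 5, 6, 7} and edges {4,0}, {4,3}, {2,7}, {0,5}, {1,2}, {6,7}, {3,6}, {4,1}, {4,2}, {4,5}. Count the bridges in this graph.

The edges on the cycle 4-0-5-4 are not bridges since each lies on that cycle.
Every edge lies on some cycle, so there are no bridges.

0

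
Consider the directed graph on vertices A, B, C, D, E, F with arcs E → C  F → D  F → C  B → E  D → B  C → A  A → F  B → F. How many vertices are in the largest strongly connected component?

{A, B, C, D, E, F} are all mutually reachable — one SCC of size 6.
The largest has 6 vertices.

6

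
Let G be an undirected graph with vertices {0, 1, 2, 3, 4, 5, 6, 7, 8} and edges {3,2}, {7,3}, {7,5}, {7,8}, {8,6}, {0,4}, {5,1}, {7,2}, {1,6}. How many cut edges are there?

The edges on the cycle 7-3-2-7 are not bridges since each lies on that cycle.
But removing 4 - 0 disconnects 4 from 0 — this is a bridge.

1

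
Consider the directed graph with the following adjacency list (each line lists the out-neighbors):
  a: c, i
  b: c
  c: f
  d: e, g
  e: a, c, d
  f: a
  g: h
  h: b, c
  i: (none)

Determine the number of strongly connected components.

6

{a, c, f} are all mutually reachable — one SCC of size 3.
{d, e} are all mutually reachable — one SCC of size 2.
{i} is an SCC by itself.
{b} is an SCC by itself.
{h} is an SCC by itself.
(and 1 more singleton SCC)
That gives 6 strongly connected components.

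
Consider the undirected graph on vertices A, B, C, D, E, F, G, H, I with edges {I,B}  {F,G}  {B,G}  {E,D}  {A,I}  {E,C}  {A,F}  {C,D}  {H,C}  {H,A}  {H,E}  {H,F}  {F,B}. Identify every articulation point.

H

Removing H increases the component count from 1 to 2, so H is a cut vertex.
By contrast removing B leaves 1 component; it is not a cut vertex. No other vertex is a cut vertex either.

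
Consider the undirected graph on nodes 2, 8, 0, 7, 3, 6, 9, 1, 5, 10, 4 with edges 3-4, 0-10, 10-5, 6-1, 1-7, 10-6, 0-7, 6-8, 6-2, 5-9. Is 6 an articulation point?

Deleting 6 raises the number of components from 2 to 4, so 6 is a cut vertex.

Yes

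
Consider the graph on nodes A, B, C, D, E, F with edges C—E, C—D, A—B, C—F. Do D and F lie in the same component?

Yes

From D we can reach C, D, E, F, which includes F.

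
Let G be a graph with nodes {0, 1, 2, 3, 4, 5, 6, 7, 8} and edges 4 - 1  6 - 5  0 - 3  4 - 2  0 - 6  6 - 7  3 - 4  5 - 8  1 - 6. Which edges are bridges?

The edges on the cycle 0-3-4-1-6-0 are not bridges since each lies on that cycle.
But removing 6 - 7 disconnects 6 from 7; removing 8 - 5 disconnects 8 from 5; removing 6 - 5 disconnects 6 from 5; removing 4 - 2 disconnects 4 from 2 — these are bridges.

2-4, 5-6, 5-8, 6-7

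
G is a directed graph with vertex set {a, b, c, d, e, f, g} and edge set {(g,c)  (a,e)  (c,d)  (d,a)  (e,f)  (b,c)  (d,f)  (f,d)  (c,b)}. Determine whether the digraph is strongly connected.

No

There is no directed path from a to c, so the graph is not strongly connected.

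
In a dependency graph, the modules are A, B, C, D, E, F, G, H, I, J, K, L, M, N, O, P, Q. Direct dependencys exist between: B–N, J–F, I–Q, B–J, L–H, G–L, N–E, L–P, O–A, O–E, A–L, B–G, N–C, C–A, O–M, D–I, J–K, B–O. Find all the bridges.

B-J, D-I, F-J, H-L, I-Q, J-K, L-P, M-O

The edges on the cycle B-O-E-N-B are not bridges since each lies on that cycle.
But removing L–P disconnects L from P; removing M–O disconnects M from O; removing J–B disconnects J from B; removing Q–I disconnects Q from I — these are bridges.
In total 8 edges are bridges.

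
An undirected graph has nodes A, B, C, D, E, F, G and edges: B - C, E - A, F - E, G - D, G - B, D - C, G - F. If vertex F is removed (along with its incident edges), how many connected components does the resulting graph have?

2

With F gone, the remaining components are: {A, E}; {B, C, D, G}.
That is 2 components.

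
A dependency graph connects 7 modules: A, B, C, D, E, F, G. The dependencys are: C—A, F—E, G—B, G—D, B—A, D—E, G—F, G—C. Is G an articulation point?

Deleting G raises the number of components from 1 to 2, so G is a cut vertex.

Yes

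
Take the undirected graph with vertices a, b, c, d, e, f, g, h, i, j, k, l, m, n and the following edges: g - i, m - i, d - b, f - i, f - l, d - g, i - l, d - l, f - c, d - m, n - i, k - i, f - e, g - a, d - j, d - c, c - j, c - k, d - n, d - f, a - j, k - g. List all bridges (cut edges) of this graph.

b-d, e-f

The edges on the cycle d-n-i-k-c-f-d are not bridges since each lies on that cycle.
But removing b - d disconnects b from d; removing e - f disconnects e from f — these are bridges.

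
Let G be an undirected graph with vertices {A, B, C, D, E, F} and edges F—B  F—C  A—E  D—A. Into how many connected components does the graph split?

Starting from B we can reach B, C, F. That is one component of size 3.
Starting from A we can reach A, D, E. That is one component of size 3.
Total: 2 components.

2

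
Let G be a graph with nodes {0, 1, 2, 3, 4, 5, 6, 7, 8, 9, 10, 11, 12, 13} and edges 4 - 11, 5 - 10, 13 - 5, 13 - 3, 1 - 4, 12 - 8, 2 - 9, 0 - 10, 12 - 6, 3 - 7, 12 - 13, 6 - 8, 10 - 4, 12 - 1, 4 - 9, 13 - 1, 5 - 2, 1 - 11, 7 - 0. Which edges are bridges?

none

The edges on the cycle 12-6-8-12 are not bridges since each lies on that cycle.
Every edge lies on some cycle, so there are no bridges.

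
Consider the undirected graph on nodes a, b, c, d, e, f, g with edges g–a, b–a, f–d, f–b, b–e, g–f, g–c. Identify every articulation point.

Removing b increases the component count from 1 to 2, so b is a cut vertex.
Removing f increases the component count from 1 to 2, so f is a cut vertex.
Removing g increases the component count from 1 to 2, so g is a cut vertex.
By contrast removing e leaves 1 component; it is not a cut vertex. No other vertex is a cut vertex either.

b, f, g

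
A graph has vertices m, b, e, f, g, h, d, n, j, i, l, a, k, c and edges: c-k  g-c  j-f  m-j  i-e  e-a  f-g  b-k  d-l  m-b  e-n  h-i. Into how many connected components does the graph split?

3

Starting from d we can reach d, l. That is one component of size 2.
Starting from a we can reach a, e, h, i, n. That is one component of size 5.
Starting from b we can reach b, c, f, g, j, k, m. That is one component of size 7.
Total: 3 components.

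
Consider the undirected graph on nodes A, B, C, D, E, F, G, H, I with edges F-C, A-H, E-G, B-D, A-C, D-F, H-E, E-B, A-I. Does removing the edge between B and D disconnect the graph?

After removing B-D, the path B-E-H-A-C-F-D still connects them, so the edge is not a bridge.

No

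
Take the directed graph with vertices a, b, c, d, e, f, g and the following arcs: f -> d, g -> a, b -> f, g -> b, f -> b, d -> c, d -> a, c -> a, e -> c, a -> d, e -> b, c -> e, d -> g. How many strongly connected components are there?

1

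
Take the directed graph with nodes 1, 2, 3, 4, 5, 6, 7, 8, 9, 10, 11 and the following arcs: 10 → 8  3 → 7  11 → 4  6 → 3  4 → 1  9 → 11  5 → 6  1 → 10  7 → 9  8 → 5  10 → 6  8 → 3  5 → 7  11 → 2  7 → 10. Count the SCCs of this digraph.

{1, 3, 4, 5, 6, 7, 8, 9, 10, 11} are all mutually reachable — one SCC of size 10.
{2} is an SCC by itself.
That gives 2 strongly connected components.

2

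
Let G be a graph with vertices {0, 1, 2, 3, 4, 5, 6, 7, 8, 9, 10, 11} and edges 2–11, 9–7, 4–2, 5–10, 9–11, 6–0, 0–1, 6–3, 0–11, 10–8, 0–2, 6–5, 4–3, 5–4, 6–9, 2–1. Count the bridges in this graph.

3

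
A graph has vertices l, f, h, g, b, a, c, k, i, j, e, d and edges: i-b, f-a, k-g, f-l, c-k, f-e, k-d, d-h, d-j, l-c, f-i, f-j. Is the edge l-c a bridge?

After removing l-c, the path l-f-j-d-k-c still connects them, so the edge is not a bridge.

No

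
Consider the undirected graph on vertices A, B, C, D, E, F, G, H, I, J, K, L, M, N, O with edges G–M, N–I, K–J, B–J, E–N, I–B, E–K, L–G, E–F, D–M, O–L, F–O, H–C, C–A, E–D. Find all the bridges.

The edges on the cycle E-N-I-B-J-K-E are not bridges since each lies on that cycle.
But removing C–A disconnects C from A; removing H–C disconnects H from C — these are bridges.

A-C, C-H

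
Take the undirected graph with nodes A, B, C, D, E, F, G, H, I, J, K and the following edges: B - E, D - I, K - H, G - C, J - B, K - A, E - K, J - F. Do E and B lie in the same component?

From E we can reach A, B, E, F, H, J, K, which includes B.

Yes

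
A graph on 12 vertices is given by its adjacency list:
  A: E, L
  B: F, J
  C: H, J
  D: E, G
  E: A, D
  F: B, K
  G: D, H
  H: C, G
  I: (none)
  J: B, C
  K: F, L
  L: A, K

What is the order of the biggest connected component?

I is isolated — a component by itself.
Starting from A we can reach A, B, C, D, E, F, G, H, J, K, L. That is one component of size 11.
The largest has 11 vertices.

11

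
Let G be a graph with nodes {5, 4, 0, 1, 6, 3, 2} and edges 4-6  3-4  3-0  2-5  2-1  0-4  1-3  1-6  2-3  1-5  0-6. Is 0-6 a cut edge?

No

After removing 0-6, the path 0-4-6 still connects them, so the edge is not a bridge.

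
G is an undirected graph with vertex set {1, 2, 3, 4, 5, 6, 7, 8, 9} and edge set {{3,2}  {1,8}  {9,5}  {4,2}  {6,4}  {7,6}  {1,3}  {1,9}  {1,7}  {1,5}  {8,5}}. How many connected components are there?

1

Starting from 1 we can reach 1, 2, 3, 4, 5, 6, 7, 8, 9. That is one component of size 9.
Total: 1 component.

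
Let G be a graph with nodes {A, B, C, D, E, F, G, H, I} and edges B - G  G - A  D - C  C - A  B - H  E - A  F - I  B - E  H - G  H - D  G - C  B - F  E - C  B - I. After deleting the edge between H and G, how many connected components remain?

1

H and G are still connected via H-B-G, so the component count stays at 1.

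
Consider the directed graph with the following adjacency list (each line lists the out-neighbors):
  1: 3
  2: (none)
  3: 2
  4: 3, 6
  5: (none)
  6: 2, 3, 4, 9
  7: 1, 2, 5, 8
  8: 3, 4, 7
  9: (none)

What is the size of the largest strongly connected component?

{7, 8} are all mutually reachable — one SCC of size 2.
{4, 6} are all mutually reachable — one SCC of size 2.
{2} is an SCC by itself.
{9} is an SCC by itself.
{3} is an SCC by itself.
(and 2 more singleton SCCs)
The largest has 2 vertices.

2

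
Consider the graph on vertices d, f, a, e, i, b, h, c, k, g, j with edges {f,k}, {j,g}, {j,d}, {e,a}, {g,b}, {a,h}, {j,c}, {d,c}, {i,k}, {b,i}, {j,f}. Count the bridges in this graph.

2

The edges on the cycle j-d-c-j are not bridges since each lies on that cycle.
But removing e—a disconnects e from a; removing a—h disconnects a from h — these are bridges.
That makes 2 bridges.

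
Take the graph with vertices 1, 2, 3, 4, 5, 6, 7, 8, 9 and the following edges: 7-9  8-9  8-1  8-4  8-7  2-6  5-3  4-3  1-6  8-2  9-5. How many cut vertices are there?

1

Removing 8 increases the component count from 1 to 2, so 8 is a cut vertex.
By contrast removing 2 leaves 1 component; it is not a cut vertex. No other vertex is a cut vertex either.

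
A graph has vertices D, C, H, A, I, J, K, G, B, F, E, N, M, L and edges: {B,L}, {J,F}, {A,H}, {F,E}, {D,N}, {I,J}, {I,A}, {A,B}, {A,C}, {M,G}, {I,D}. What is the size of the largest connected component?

K is isolated — a component by itself.
Starting from G we can reach G, M. That is one component of size 2.
Starting from A we can reach A, B, C, D, E, F, H, I, J, L, N. That is one component of size 11.
The largest has 11 vertices.

11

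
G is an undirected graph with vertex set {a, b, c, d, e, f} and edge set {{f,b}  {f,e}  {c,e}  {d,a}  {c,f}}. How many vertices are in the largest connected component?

Starting from a we can reach a, d. That is one component of size 2.
Starting from b we can reach b, c, e, f. That is one component of size 4.
The largest has 4 vertices.

4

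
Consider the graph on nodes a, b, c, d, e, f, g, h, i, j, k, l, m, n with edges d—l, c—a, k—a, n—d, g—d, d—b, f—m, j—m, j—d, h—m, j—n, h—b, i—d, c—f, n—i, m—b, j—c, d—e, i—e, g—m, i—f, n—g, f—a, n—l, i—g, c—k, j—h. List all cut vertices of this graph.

none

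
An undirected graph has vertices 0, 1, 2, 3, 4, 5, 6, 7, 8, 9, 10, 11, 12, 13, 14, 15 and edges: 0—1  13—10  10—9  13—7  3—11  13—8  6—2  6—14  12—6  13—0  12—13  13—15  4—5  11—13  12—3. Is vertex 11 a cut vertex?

Deleting 11 leaves 2 components (was 2), so 11 is not a cut vertex.

No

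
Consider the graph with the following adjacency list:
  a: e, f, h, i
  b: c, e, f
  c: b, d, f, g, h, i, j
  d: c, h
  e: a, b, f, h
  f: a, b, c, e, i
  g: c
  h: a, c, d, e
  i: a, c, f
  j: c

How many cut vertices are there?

1

Removing c increases the component count from 1 to 3, so c is a cut vertex.
By contrast removing j leaves 1 component; it is not a cut vertex. No other vertex is a cut vertex either.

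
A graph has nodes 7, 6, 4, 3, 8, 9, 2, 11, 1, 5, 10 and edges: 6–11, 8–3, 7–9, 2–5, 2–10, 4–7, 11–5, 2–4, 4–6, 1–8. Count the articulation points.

Removing 2 increases the component count from 2 to 3, so 2 is a cut vertex.
Removing 4 increases the component count from 2 to 3, so 4 is a cut vertex.
Removing 7 increases the component count from 2 to 3, so 7 is a cut vertex.
Likewise 8 is a cut vertex.
By contrast removing 10 leaves 2 components; it is not a cut vertex. No other vertex is a cut vertex either.

4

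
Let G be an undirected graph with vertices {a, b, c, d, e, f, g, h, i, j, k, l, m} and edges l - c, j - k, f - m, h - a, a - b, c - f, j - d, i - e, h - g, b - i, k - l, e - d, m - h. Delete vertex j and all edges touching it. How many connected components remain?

1

With j gone, the remaining components are: {a, b, c, d, e, f, g, h, i, k, l, m}.
That is 1 component.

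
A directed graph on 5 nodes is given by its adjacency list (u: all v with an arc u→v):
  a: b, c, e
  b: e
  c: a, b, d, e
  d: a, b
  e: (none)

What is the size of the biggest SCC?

3

{a, c, d} are all mutually reachable — one SCC of size 3.
{b} is an SCC by itself.
{e} is an SCC by itself.
The largest has 3 vertices.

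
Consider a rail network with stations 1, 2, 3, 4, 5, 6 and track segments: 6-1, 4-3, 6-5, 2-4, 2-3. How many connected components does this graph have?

Starting from 1 we can reach 1, 5, 6. That is one component of size 3.
Starting from 2 we can reach 2, 3, 4. That is one component of size 3.
Total: 2 components.

2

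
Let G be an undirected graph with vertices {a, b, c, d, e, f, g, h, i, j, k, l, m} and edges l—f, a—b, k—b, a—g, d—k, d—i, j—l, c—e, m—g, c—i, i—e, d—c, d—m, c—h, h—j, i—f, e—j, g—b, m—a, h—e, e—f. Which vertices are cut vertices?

d

Removing d increases the component count from 1 to 2, so d is a cut vertex.
By contrast removing m leaves 1 component; it is not a cut vertex. No other vertex is a cut vertex either.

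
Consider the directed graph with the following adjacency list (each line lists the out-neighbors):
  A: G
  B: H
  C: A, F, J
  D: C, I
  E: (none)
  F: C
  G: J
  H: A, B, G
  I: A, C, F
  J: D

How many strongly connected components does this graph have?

3

{A, C, D, F, G, I, J} are all mutually reachable — one SCC of size 7.
{B, H} are all mutually reachable — one SCC of size 2.
{E} is an SCC by itself.
That gives 3 strongly connected components.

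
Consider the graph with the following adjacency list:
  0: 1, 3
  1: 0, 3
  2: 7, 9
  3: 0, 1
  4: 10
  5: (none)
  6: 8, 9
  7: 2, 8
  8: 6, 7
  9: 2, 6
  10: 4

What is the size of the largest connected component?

5 is isolated — a component by itself.
Starting from 4 we can reach 4, 10. That is one component of size 2.
Starting from 0 we can reach 0, 1, 3. That is one component of size 3.
Starting from 2 we can reach 2, 6, 7, 8, 9. That is one component of size 5.
The largest has 5 vertices.

5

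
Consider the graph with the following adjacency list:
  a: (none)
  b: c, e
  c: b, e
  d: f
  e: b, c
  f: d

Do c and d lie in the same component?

No

The component containing c is {b, c, e}, and d is not in it.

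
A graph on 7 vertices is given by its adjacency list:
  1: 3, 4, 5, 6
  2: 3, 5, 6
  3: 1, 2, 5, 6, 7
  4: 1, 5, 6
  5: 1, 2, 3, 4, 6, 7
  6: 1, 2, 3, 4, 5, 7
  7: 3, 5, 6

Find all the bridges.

none

The edges on the cycle 6-2-5-3-7-6 are not bridges since each lies on that cycle.
Every edge lies on some cycle, so there are no bridges.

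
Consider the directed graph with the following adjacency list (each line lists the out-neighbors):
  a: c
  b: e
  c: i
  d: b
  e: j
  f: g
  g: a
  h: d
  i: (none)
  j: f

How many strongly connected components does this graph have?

10

{i} is an SCC by itself.
{j} is an SCC by itself.
{g} is an SCC by itself.
{d} is an SCC by itself.
{h} is an SCC by itself.
(and 5 more singleton SCCs)
That gives 10 strongly connected components.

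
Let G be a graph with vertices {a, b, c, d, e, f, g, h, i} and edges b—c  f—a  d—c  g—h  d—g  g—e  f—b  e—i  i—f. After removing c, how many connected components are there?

1

With c gone, the remaining components are: {a, b, d, e, f, g, h, i}.
That is 1 component.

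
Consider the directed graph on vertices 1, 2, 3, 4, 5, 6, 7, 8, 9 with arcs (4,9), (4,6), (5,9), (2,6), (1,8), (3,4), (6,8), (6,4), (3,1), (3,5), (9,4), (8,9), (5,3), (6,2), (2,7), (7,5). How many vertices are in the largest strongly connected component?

9

{1, 2, 3, 4, 5, 6, 7, 8, 9} are all mutually reachable — one SCC of size 9.
The largest has 9 vertices.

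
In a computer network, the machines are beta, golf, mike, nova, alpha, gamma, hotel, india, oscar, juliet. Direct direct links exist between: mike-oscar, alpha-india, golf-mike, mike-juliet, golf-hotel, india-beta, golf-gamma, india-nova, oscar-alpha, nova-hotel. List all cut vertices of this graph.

golf, mike, india

Removing golf increases the component count from 1 to 2, so golf is a cut vertex.
Removing mike increases the component count from 1 to 2, so mike is a cut vertex.
Removing india increases the component count from 1 to 2, so india is a cut vertex.
By contrast removing beta leaves 1 component; it is not a cut vertex. No other vertex is a cut vertex either.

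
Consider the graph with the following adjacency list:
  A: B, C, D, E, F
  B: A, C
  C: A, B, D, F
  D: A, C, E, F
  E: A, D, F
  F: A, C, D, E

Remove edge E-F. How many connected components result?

E and F are still connected via E-D-F, so the component count stays at 1.

1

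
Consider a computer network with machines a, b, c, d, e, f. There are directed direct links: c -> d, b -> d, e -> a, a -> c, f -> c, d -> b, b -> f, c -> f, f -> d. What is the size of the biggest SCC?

4

{b, c, d, f} are all mutually reachable — one SCC of size 4.
{a} is an SCC by itself.
{e} is an SCC by itself.
The largest has 4 vertices.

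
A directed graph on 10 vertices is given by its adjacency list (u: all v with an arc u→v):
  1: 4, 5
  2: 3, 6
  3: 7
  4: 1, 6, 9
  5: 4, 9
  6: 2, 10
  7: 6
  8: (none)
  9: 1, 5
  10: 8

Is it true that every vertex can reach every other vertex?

There is no directed path from 10 to 1, so the graph is not strongly connected.

No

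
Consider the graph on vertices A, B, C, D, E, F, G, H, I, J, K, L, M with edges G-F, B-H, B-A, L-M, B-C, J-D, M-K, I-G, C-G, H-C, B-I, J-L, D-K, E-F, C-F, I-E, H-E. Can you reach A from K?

No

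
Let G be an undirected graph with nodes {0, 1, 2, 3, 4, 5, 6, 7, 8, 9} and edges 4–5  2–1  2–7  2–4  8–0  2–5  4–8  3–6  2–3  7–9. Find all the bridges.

The edges on the cycle 2-4-5-2 are not bridges since each lies on that cycle.
But removing 2–1 disconnects 2 from 1; removing 2–3 disconnects 2 from 3; removing 9–7 disconnects 9 from 7; removing 8–0 disconnects 8 from 0 — these are bridges.
In total 7 edges are bridges.

0-8, 1-2, 2-3, 2-7, 3-6, 4-8, 7-9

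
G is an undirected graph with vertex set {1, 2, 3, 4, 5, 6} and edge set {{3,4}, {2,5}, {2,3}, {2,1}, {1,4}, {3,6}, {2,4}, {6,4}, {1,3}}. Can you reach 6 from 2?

From 2 we can reach 1, 2, 3, 4, 5, 6, which includes 6.

Yes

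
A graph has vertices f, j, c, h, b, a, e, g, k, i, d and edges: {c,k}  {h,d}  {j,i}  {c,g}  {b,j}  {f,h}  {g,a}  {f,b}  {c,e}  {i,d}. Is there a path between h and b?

Yes

From h we can reach b, d, f, h, i, j, which includes b.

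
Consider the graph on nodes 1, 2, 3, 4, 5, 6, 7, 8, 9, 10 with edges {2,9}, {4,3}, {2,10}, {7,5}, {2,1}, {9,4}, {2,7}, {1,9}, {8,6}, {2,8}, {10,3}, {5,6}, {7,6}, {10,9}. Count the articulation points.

Removing 2 increases the component count from 1 to 2, so 2 is a cut vertex.
By contrast removing 3 leaves 1 component; it is not a cut vertex. No other vertex is a cut vertex either.

1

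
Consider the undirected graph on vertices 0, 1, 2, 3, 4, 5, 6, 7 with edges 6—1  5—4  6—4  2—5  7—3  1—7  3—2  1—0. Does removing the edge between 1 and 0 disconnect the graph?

Removing 1—0 leaves no path between 1 and 0: the component count goes from 1 to 2. So it is a bridge.

Yes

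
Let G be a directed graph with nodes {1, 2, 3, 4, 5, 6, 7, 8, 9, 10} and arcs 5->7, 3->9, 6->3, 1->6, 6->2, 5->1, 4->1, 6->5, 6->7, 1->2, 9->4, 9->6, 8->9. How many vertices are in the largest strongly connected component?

6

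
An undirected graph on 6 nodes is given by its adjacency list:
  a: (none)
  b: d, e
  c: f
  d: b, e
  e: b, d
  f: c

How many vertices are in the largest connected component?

3

a is isolated — a component by itself.
Starting from c we can reach c, f. That is one component of size 2.
Starting from b we can reach b, d, e. That is one component of size 3.
The largest has 3 vertices.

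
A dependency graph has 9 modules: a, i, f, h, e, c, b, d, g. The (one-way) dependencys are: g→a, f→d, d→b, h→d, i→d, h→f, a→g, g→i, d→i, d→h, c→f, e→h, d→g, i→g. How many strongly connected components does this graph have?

4

{a, d, f, g, h, i} are all mutually reachable — one SCC of size 6.
{b} is an SCC by itself.
{e} is an SCC by itself.
{c} is an SCC by itself.
That gives 4 strongly connected components.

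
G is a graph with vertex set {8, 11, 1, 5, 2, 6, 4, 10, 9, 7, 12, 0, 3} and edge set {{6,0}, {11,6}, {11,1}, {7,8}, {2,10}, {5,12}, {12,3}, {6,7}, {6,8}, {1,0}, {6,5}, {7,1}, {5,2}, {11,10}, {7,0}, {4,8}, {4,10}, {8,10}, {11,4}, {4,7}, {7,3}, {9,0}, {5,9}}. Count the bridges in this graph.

The edges on the cycle 7-1-0-7 are not bridges since each lies on that cycle.
Every edge lies on some cycle, so there are no bridges.

0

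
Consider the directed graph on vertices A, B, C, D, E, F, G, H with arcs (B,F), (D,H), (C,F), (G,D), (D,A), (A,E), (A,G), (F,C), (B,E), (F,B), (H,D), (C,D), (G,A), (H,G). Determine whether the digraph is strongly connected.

No

There is no directed path from H to F, so the graph is not strongly connected.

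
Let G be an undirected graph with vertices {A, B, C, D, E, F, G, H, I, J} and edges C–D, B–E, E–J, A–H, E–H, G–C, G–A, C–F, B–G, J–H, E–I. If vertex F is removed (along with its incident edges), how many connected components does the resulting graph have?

With F gone, the remaining components are: {A, B, C, D, E, G, H, I, J}.
That is 1 component.

1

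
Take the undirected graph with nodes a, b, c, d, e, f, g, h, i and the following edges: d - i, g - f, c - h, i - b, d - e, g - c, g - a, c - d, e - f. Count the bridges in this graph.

4

The edges on the cycle g-c-d-e-f-g are not bridges since each lies on that cycle.
But removing c - h disconnects c from h; removing d - i disconnects d from i; removing i - b disconnects i from b; removing g - a disconnects g from a — these are bridges.
That makes 4 bridges.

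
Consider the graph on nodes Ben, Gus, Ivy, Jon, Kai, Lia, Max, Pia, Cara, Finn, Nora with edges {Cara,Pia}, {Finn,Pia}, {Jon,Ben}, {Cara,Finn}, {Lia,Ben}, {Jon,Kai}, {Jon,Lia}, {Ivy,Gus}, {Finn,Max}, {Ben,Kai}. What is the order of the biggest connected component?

4

Nora is isolated — a component by itself.
Starting from Gus we can reach Gus, Ivy. That is one component of size 2.
Starting from Ben we can reach Ben, Jon, Kai, Lia. That is one component of size 4.
Starting from Max we can reach Max, Pia, Cara, Finn. That is one component of size 4.
The largest has 4 vertices.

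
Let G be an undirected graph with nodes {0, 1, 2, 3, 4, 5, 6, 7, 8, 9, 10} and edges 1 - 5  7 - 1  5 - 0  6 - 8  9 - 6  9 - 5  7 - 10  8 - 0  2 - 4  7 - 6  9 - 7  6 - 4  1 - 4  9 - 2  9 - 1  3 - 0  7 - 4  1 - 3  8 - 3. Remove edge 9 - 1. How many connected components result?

9 and 1 are still connected via 9-7-1, so the component count stays at 1.

1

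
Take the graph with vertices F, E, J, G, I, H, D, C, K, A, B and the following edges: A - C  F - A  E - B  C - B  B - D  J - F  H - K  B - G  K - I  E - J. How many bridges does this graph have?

The edges on the cycle E-J-F-A-C-B-E are not bridges since each lies on that cycle.
But removing H - K disconnects H from K; removing B - D disconnects B from D; removing K - I disconnects K from I; removing B - G disconnects B from G — these are bridges.
That makes 4 bridges.

4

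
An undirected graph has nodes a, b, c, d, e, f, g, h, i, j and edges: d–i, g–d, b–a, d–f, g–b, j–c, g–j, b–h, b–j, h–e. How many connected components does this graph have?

Starting from a we can reach a, b, c, d, e, f, g, h, i, j. That is one component of size 10.
Total: 1 component.

1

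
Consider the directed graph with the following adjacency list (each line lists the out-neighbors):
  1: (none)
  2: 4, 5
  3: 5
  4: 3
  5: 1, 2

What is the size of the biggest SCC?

{2, 3, 4, 5} are all mutually reachable — one SCC of size 4.
{1} is an SCC by itself.
The largest has 4 vertices.

4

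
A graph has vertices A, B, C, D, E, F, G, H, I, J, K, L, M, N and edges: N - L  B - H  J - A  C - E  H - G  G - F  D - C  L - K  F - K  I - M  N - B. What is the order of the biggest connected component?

Starting from A we can reach A, J. That is one component of size 2.
Starting from I we can reach I, M. That is one component of size 2.
Starting from C we can reach C, D, E. That is one component of size 3.
Starting from B we can reach B, F, G, H, K, L, N. That is one component of size 7.
The largest has 7 vertices.

7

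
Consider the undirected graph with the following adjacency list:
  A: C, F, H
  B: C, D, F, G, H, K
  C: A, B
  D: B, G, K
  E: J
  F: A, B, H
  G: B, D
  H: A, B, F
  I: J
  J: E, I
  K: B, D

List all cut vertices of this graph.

Removing B increases the component count from 2 to 3, so B is a cut vertex.
Removing J increases the component count from 2 to 3, so J is a cut vertex.
By contrast removing H leaves 2 components; it is not a cut vertex. No other vertex is a cut vertex either.

B, J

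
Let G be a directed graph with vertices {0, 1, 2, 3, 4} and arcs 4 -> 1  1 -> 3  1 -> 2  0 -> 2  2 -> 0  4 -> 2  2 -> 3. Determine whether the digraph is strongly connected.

There is no directed path from 1 to 4, so the graph is not strongly connected.

No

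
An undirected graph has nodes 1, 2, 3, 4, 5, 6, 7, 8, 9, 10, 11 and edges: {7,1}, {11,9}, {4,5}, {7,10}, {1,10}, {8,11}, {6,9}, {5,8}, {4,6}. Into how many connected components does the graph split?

3 is isolated — a component by itself.
2 is isolated — a component by itself.
Starting from 1 we can reach 1, 7, 10. That is one component of size 3.
Starting from 4 we can reach 4, 5, 6, 8, 9, 11. That is one component of size 6.
Total: 4 components.

4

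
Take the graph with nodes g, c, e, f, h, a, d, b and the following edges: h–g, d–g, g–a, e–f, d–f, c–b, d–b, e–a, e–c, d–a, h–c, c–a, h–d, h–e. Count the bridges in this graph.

0

The edges on the cycle h-d-b-c-e-h are not bridges since each lies on that cycle.
Every edge lies on some cycle, so there are no bridges.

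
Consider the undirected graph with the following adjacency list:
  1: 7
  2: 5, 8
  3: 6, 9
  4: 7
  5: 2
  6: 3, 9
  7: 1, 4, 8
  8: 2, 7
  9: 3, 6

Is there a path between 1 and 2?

Yes

From 1 we can reach 1, 2, 4, 5, 7, 8, which includes 2.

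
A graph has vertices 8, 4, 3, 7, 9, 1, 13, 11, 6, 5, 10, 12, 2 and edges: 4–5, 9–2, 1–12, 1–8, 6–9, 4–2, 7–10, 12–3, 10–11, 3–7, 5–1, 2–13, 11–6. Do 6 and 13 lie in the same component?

From 6 we can reach 1, 2, 3, 4, 5, 6, 7, 8, 9, 10, 11, 12, 13, which includes 13.

Yes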